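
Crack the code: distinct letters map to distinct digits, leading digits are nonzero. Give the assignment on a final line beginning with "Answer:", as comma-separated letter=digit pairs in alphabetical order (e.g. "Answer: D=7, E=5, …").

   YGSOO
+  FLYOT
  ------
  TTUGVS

Step 1. [col 1: O + T ≡ S (mod 10)] O=5 is one option consistent with column 1 (O + T ≡ S (mod 10), carry-in 0) — take it. So O=5.
Step 2. [col 1: O + T ≡ S (mod 10)] no forcing yet in column 1 (carry-in 0); T=1 is free and consistent — try it ⇒ T=1.
Step 3. [col 1: O + T ≡ S (mod 10)] in column 1 we have O+T≡S with carry-in 0; given O=5, T=1 and digits 1,5 already taken and all letters distinct, that pins S to 6, so S=6.
Step 4. [col 2: O + O ≡ V (mod 10)] in column 2 we have O+O≡V with carry-in 0; given O=5 and digits 1,5,6 already taken and all letters distinct, that pins V to 0 ⇒ V=0.
Step 5. [col 3: S + Y ≡ G (mod 10)] no forcing yet in column 3 (carry-in 1); Y=2 is free and consistent — try it ⇒ Y=2.
Step 6. [col 3: S + Y ≡ G (mod 10)] from column 3 (S=6, Y=2, carry-in 1, digits 0,1,2,5,6 already taken and all letters distinct): G must equal 9. So G=9.
Step 7. [col 4: G + L ≡ U (mod 10)] L=4 is one option consistent with column 4 (G + L ≡ U (mod 10), carry-in 0) — take it. So L=4.
Step 8. [col 4: G + L ≡ U (mod 10)] in column 4 we have G+L≡U with carry-in 0; given G=9, L=4 and digits 0,1,2,4,5,6,9 already taken and all letters distinct, that pins U to 3 ⇒ U=3.
Step 9. [col 5: Y + F ≡ T (mod 10)] column 5: given Y=2, T=1, carry-in 1, and digits 0,1,2,3,4,5,6,9 already taken and all letters distinct, Y+F≡T (mod 10) forces F=8 ⇒ F=8.

Answer: F=8, G=9, L=4, O=5, S=6, T=1, U=3, V=0, Y=2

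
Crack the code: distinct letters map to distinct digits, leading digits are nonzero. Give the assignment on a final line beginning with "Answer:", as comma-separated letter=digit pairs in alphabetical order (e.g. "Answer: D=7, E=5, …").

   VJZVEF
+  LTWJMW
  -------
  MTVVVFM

Step 1. [col 1: F + W ≡ M (mod 10)] several values work for W in column 1 (F + W ≡ M (mod 10), carry-in 0); try W=5, so W=5.
Step 2. [col 1: F + W ≡ M (mod 10)] column 1 (F + W ≡ M (mod 10), carry-in 0) doesn't pin F yet; pick F=6 and continue. So F=6.
Step 3. [col 1: F + W ≡ M (mod 10)] from column 1 (F=6, W=5, carry-in 0, digits 5,6 already taken and all letters distinct): M must equal 1, so M=1.
Step 4. [col 2: E + M ≡ F (mod 10)] column 2 reads E+M+carry(1)=F with M=1, F=6; with digits 1,5,6 already taken and all letters distinct, the only value for E is 4 ⇒ E=4.
Step 5. [col 3: V + J ≡ V (mod 10)] column 3 reads V+J+carry(0)=V with nothing yet; with digits 1,4,5,6 already taken and all letters distinct, the only value for J is 0. So J=0.
Step 6. [col 3: V + J ≡ V (mod 10)] several values work for V in column 3 (V + J ≡ V (mod 10), carry-in 0); try V=3. So V=3.
Step 7. [col 4: Z + W ≡ V (mod 10)] column 4 reads Z+W+carry(0)=V with W=5, V=3; with digits 0,1,3,4,5,6 already taken and all letters distinct, the only value for Z is 8, so Z=8.
Step 8. [col 5: J + T ≡ V (mod 10)] in column 5 we have J+T≡V with carry-in 1; given J=0, V=3 and digits 0,1,3,4,5,6,8 already taken and all letters distinct, that pins T to 2 ⇒ T=2.
Step 9. [col 6: V + L ≡ T (mod 10)] column 6 reads V+L+carry(0)=T with V=3, T=2; with digits 0,1,2,3,4,5,6,8 already taken and all letters distinct, the only value for L is 9. So L=9.

Answer: E=4, F=6, J=0, L=9, M=1, T=2, V=3, W=5, Z=8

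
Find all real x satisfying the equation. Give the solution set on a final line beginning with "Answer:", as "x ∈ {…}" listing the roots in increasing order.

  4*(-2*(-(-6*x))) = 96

Step 1. [4*(-2*(-(-6*x))) = 96] leading coefficient 4: divide by 4 ⇒ div: -2*(-(-6*x)) = 24.
Step 2. [-2*(-(-6*x)) = 24] -2·(inner) — divide through by -2, so div: -(-6*x) = -12.
Step 3. [-(-6*x) = -12] LHS negated; negate both sides, so neg: -6*x = 12.
Step 4. [-6*x = 12] LHS = -6·(…); ÷-6 both sides ⇒ div: x = -2.

Answer: x ∈ {-2}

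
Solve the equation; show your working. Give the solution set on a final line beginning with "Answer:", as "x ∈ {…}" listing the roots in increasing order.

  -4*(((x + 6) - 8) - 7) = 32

Step 1. [-4*(((x + 6) - 8) - 7) = 32] -4·(inner) — divide through by -4, so div: ((x + 6) - 8) - 7 = -8.
Step 2. [((x + 6) - 8) - 7 = -8] -7 is outermost — add 7 both sides, so sub: (x + 6) - 8 = -1.
Step 3. [(x + 6) - 8 = -1] the outer -8 inverts by adding 8. So sub: x + 6 = 7.
Step 4. [x + 6 = 7] peel the +6: subtract 6 from each side. So sub: x = 1.

Answer: x ∈ {1}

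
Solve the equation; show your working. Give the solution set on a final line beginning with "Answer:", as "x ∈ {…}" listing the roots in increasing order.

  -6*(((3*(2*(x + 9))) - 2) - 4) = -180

Step 1. [-6*(((3*(2*(x + 9))) - 2) - 4) = -180] divide by the outer -6. So div: ((3*(2*(x + 9))) - 2) - 4 = 30.
Step 2. [((3*(2*(x + 9))) - 2) - 4 = 30] 4 comes off first (add 4), so sub: (3*(2*(x + 9))) - 2 = 34.
Step 3. [(3*(2*(x + 9))) - 2 = 34] peel the -2: add 2 from each side ⇒ sub: 3*(2*(x + 9)) = 36.
Step 4. [3*(2*(x + 9)) = 36] LHS = 3·(…); ÷3 both sides, so div: 2*(x + 9) = 12.
Step 5. [2*(x + 9) = 12] divide by the outer 2, so div: x + 9 = 6.
Step 6. [x + 9 = 6] the outer +9 inverts by subtracting 9. So sub: x = -3.

Answer: x ∈ {-3}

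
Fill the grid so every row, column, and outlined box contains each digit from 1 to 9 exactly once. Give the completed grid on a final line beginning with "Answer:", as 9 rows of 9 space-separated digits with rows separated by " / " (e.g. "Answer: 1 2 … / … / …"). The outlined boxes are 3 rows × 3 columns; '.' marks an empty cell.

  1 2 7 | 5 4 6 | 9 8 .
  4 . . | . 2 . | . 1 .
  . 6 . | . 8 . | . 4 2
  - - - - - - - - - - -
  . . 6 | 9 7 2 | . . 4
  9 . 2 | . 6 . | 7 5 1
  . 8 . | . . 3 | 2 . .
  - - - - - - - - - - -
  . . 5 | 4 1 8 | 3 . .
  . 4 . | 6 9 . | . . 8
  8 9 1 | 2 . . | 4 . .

Step 1. [r2c9∈{3,5,6,7}] 7 has one home in box 3: r2c9. So r2c9=7.
Step 2. [r9c9∈{5,6}] across col 9, 5 lands solely at r9c9, so r9c9=5.
Step 3. [r9c8∈{6,7}] r9c8 is the only open cell in row 9 admitting 6, so r9c8=6.
Step 4. [r2c4∈{3}] r2c4 has the single candidate 3, so r2c4=3.
Step 5. [r7c2∈{7}] r7c2's peers cover all but 7, so r7c2=7.
Step 6. [r3c6∈{1,7,9}] r3c6 is the only open cell in col 6 admitting 1. So r3c6=1.
Step 7. [r2c2∈{5}] r2c2 has the single candidate 5, so r2c2=5.
Step 8. [r3c1∈{3}] r3c1's peers cover all but 3. So r3c1=3.
Step 9. [r8c8∈{2,7}] in col 8, 7 fits only at r8c8 ⇒ r8c8=7.
Step 10. [r7c8∈{2,9}] 2 has one home in col 8: r7c8 ⇒ r7c8=2.
Step 11. [r5c2∈{3}] r5c2 has the single candidate 3, so r5c2=3.
Step 12. [r6c8∈{9}] only 9 remains possible at r6c8 ⇒ r6c8=9.
Step 13. [r6c1∈{5,7}] 7 has one home in row 6: r6c1, so r6c1=7.
Step 14. [r3c3∈{9}] nothing but 9 survives at r3c3 ⇒ r3c3=9.
Step 15. [r3c4∈{7}] r3c4 is down to just 7. So r3c4=7.
Step 16. [r1c9∈{3}] r1c9's peers cover all but 3. So r1c9=3.
Step 17. [r4c7∈{8}] r4c7 is down to just 8. So r4c7=8.
Step 18. [r9c6∈{7}] r9c6 has the single candidate 7 ⇒ r9c6=7.
Step 19. [r6c4∈{1}] r6c4 has the single candidate 1. So r6c4=1.
Step 20. [r8c6∈{5}] r8c6's peers cover all but 5 ⇒ r8c6=5.
Step 21. [r2c3∈{8}] nothing but 8 survives at r2c3, so r2c3=8.
Step 22. [r5c6∈{4}] only 4 remains possible at r5c6, so r5c6=4.
Step 23. [r6c5∈{5}] r6c5's peers cover all but 5, so r6c5=5.
Step 24. [r8c3∈{3}] r8c3 has the single candidate 3, so r8c3=3.
Step 25. [r6c9∈{6}] only 6 remains possible at r6c9. So r6c9=6.
Step 26. [r4c1∈{5}] r4c1 has the single candidate 5, so r4c1=5.
Step 27. [r5c4∈{8}] nothing but 8 survives at r5c4. So r5c4=8.
Step 28. [r2c7∈{6}] nothing but 6 survives at r2c7, so r2c7=6.
Step 29. [r9c5∈{3}] only 3 remains possible at r9c5 ⇒ r9c5=3.
Step 30. [r6c3∈{4}] r6c3's peers cover all but 4. So r6c3=4.
Step 31. [r3c7∈{5}] only 5 remains possible at r3c7. So r3c7=5.
Step 32. [r7c9∈{9}] only 9 remains possible at r7c9 ⇒ r7c9=9.
Step 33. [r2c6∈{9}] r2c6's peers cover all but 9 ⇒ r2c6=9.
Step 34. [r8c1∈{2}] r8c1's peers cover all but 2 ⇒ r8c1=2.
Step 35. [r4c8∈{3}] r4c8 is down to just 3 ⇒ r4c8=3.
Step 36. [r7c1∈{6}] nothing but 6 survives at r7c1, so r7c1=6.
Step 37. [r4c2∈{1}] r4c2 has the single candidate 1 ⇒ r4c2=1.
Step 38. [r8c7∈{1}] r8c7's peers cover all but 1, so r8c7=1.

Answer: 1 2 7 5 4 6 9 8 3 / 4 5 8 3 2 9 6 1 7 / 3 6 9 7 8 1 5 4 2 / 5 1 6 9 7 2 8 3 4 / 9 3 2 8 6 4 7 5 1 / 7 8 4 1 5 3 2 9 6 / 6 7 5 4 1 8 3 2 9 / 2 4 3 6 9 5 1 7 8 / 8 9 1 2 3 7 4 6 5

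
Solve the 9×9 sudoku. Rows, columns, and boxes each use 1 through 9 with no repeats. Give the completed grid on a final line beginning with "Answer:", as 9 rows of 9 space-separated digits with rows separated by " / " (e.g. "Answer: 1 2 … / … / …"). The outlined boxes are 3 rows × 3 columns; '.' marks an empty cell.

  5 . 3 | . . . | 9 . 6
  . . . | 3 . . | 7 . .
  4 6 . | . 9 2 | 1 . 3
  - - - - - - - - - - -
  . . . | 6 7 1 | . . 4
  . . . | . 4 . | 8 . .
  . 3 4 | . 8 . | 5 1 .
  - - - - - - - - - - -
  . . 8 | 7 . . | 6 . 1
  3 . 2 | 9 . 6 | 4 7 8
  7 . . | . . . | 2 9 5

Step 1. [r2c9∈{2}] only 2 remains possible at r2c9, so r2c9=2.
Step 2. [r5c6∈{3,5,9}] in box 5, 3 fits only at r5c6, so r5c6=3.
Step 3. [r7c1∈{9}] r7c1 is down to just 9. So r7c1=9.
Step 4. [r1c2∈{1,2,7,8}] 2 has one home in row 1: r1c2 ⇒ r1c2=2.
Step 5. [r5c2∈{1,5,7,9}] col 2 places 7 nowhere but r5c2 ⇒ r5c2=7.
Step 6. [r1c5∈{1}] r1c5 has the single candidate 1, so r1c5=1.
Step 7. [r8c2∈{1,5}] r8c2 is the only open cell in row 8 admitting 1. So r8c2=1.
Step 8. [r7c2∈{4,5}] in box 7, 5 fits only at r7c2 ⇒ r7c2=5.
Step 9. [r2c6∈{4,5,8}] 5 has one home in col 6: r2c6, so r2c6=5.
Step 10. [r3c4∈{8}] nothing but 8 survives at r3c4, so r3c4=8.
Step 11. [r6c1∈{2,6}] in row 6, 6 fits only at r6c1, so r6c1=6.
Step 12. [r7c6∈{4}] r7c6 has the single candidate 4, so r7c6=4.
Step 13. [r1c8∈{4,8}] r1c8 is the only open cell in row 1 admitting 8, so r1c8=8.
Step 14. [r5c4∈{2,5}] col 4 places 5 nowhere but r5c4, so r5c4=5.
Step 15. [r7c8∈{3}] r7c8's peers cover all but 3. So r7c8=3.
Step 16. [r5c9∈{9}] r5c9's peers cover all but 9, so r5c9=9.
Step 17. [r4c8∈{2}] r4c8 has the single candidate 2 ⇒ r4c8=2.
Step 18. [r5c3∈{1}] r5c3 has the single candidate 1. So r5c3=1.
Step 19. [r2c3∈{9}] nothing but 9 survives at r2c3. So r2c3=9.
Step 20. [r4c1∈{8}] r4c1 has the single candidate 8 ⇒ r4c1=8.
Step 21. [r4c7∈{3}] only 3 remains possible at r4c7 ⇒ r4c7=3.
Step 22. [r2c8∈{4}] only 4 remains possible at r2c8 ⇒ r2c8=4.
Step 23. [r9c4∈{1}] only 1 remains possible at r9c4 ⇒ r9c4=1.
Step 24. [r2c2∈{8}] r2c2 is down to just 8, so r2c2=8.
Step 25. [r9c3∈{6}] only 6 remains possible at r9c3 ⇒ r9c3=6.
Step 26. [r5c1∈{2}] nothing but 2 survives at r5c1 ⇒ r5c1=2.
Step 27. [r1c6∈{7}] r1c6's peers cover all but 7. So r1c6=7.
Step 28. [r6c6∈{9}] r6c6's peers cover all but 9 ⇒ r6c6=9.
Step 29. [r2c1∈{1}] r2c1's peers cover all but 1, so r2c1=1.
Step 30. [r2c5∈{6}] nothing but 6 survives at r2c5. So r2c5=6.
Step 31. [r5c8∈{6}] only 6 remains possible at r5c8 ⇒ r5c8=6.
Step 32. [r3c8∈{5}] r3c8 has the single candidate 5 ⇒ r3c8=5.
Step 33. [r4c2∈{9}] only 9 remains possible at r4c2. So r4c2=9.
Step 34. [r3c3∈{7}] r3c3's peers cover all but 7. So r3c3=7.
Step 35. [r6c4∈{2}] r6c4 is down to just 2, so r6c4=2.
Step 36. [r9c6∈{8}] only 8 remains possible at r9c6. So r9c6=8.
Step 37. [r8c5∈{5}] r8c5 has the single candidate 5, so r8c5=5.
Step 38. [r1c4∈{4}] r1c4 is down to just 4. So r1c4=4.
Step 39. [r9c5∈{3}] r9c5's peers cover all but 3 ⇒ r9c5=3.
Step 40. [r9c2∈{4}] nothing but 4 survives at r9c2. So r9c2=4.
Step 41. [r6c9∈{7}] r6c9's peers cover all but 7 ⇒ r6c9=7.
Step 42. [r7c5∈{2}] nothing but 2 survives at r7c5 ⇒ r7c5=2.
Step 43. [r4c3∈{5}] r4c3's peers cover all but 5 ⇒ r4c3=5.

Answer: 5 2 3 4 1 7 9 8 6 / 1 8 9 3 6 5 7 4 2 / 4 6 7 8 9 2 1 5 3 / 8 9 5 6 7 1 3 2 4 / 2 7 1 5 4 3 8 6 9 / 6 3 4 2 8 9 5 1 7 / 9 5 8 7 2 4 6 3 1 / 3 1 2 9 5 6 4 7 8 / 7 4 6 1 3 8 2 9 5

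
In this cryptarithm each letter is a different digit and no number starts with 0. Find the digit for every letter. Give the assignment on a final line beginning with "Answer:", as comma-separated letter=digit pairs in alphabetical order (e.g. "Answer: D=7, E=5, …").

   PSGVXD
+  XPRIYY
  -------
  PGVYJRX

Step 1. [P] the sum has 7 digits but both addends have 6; that extra leading digit P is the final carry, namely 1. So P=1.
Step 2. [col 1: D + Y ≡ X (mod 10)] several values work for X in column 1 (D + Y ≡ X (mod 10), carry-in 0); try X=9, so X=9.
Step 3. [col 1: D + Y ≡ X (mod 10)] D=6 is one option consistent with column 1 (D + Y ≡ X (mod 10), carry-in 0) — take it ⇒ D=6.
Step 4. [col 1: D + Y ≡ X (mod 10)] column 1: given D=6, X=9, carry-in 0, and digits 1,6,9 already taken and all letters distinct, D+Y≡X (mod 10) forces Y=3, so Y=3.
Step 5. [col 2: X + Y ≡ R (mod 10)] column 2: given X=9, Y=3, carry-in 0, and digits 1,3,6,9 already taken and all letters distinct, X+Y≡R (mod 10) forces R=2 ⇒ R=2.
Step 6. [col 3: V + I ≡ J (mod 10)] V=8 is one option consistent with column 3 (V + I ≡ J (mod 10), carry-in 1) — take it ⇒ V=8.
Step 7. [col 3: V + I ≡ J (mod 10)] column 3 reads V+I+carry(1)=J with V=8; with digits 1,2,3,6,8,9 already taken and all letters distinct, the only value for J is 4. So J=4.
Step 8. [col 3: V + I ≡ J (mod 10)] column 3: given V=8, J=4, carry-in 1, and digits 1,2,3,4,6,8,9 already taken and all letters distinct, V+I≡J (mod 10) forces I=5. So I=5.
Step 9. [col 4: G + R ≡ Y (mod 10)] column 4 reads G+R+carry(1)=Y with R=2, Y=3; with digits 1,2,3,4,5,6,8,9 already taken and all letters distinct, the only value for G is 0 ⇒ G=0.
Step 10. [col 5: S + P ≡ V (mod 10)] in column 5 we have S+P≡V with carry-in 0; given P=1, V=8 and digits 0,1,2,3,4,5,6,8,9 already taken and all letters distinct, that pins S to 7, so S=7.

Answer: D=6, G=0, I=5, J=4, P=1, R=2, S=7, V=8, X=9, Y=3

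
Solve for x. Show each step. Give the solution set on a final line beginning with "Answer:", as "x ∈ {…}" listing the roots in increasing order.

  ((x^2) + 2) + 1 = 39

Step 1. [((x^2) + 2) + 1 = 39] subtract 1: x sits inside (… + 1). So sub: (x^2) + 2 = 38.
Step 2. [(x^2) + 2 = 38] +2 is outermost — subtract 2 both sides ⇒ sub: x^2 = 36.
Step 3. [x^2 = 36] 36 ≥ 0, LHS is (·)² — take ±√, so sqrt: x = 6 or -6.

Answer: x ∈ {-6, 6}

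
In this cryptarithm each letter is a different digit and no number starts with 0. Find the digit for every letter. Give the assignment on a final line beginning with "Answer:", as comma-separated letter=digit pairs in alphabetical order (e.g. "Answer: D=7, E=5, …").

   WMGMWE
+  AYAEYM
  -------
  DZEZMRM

Step 1. [D] the sum has 7 digits but both addends have 6; that extra leading digit D is the final carry, namely 1, so D=1.
Step 2. [col 1: E + M ≡ M (mod 10)] in column 1 we have E+M≡M with carry-in 0; given nothing yet and digits 1 already taken and all letters distinct, that pins E to 0. So E=0.
Step 3. [col 1: E + M ≡ M (mod 10)] column 1 (E + M ≡ M (mod 10), carry-in 0) doesn't pin M yet; pick M=7 and continue, so M=7.
Step 4. [col 2: W + Y ≡ R (mod 10)] column 2 (W + Y ≡ R (mod 10), carry-in 0) doesn't pin Y yet; pick Y=2 and continue. So Y=2.
Step 5. [col 2: W + Y ≡ R (mod 10)] no forcing yet in column 2 (carry-in 0); R=6 is free and consistent — try it, so R=6.
Step 6. [col 2: W + Y ≡ R (mod 10)] from column 2 (Y=2, R=6, carry-in 0, digits 0,1,2,6,7 already taken and all letters distinct): W must equal 4 ⇒ W=4.
Step 7. [col 4: G + A ≡ Z (mod 10)] A=8 is one option consistent with column 4 (G + A ≡ Z (mod 10), carry-in 0) — take it, so A=8.
Step 8. [col 4: G + A ≡ Z (mod 10)] column 4: given A=8, carry-in 0, and digits 0,1,2,4,6,7,8 already taken and all letters distinct, G+A≡Z (mod 10) forces G=5 ⇒ G=5.
Step 9. [col 4: G + A ≡ Z (mod 10)] column 4: given G=5, A=8, carry-in 0, and digits 0,1,2,4,5,6,7,8 already taken and all letters distinct, G+A≡Z (mod 10) forces Z=3. So Z=3.

Answer: A=8, D=1, E=0, G=5, M=7, R=6, W=4, Y=2, Z=3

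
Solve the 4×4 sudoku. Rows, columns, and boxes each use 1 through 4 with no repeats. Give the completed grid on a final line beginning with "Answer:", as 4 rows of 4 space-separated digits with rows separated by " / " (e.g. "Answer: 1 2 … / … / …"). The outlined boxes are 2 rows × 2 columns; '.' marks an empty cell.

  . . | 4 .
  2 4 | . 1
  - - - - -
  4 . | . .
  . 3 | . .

Step 1. [r1c4∈{2,3}] r1c4 is the only open cell in row 1 admitting 2. So r1c4=2.
Step 2. [r4c1∈{1}] nothing but 1 survives at r4c1, so r4c1=1.
Step 3. [r3c3∈{1,2,3}] 1 has one home in row 3: r3c3, so r3c3=1.
Step 4. [r3c4∈{3}] r3c4's peers cover all but 3 ⇒ r3c4=3.
Step 5. [r1c1∈{3}] r1c1 has the single candidate 3, so r1c1=3.
Step 6. [r4c3∈{2}] r4c3's peers cover all but 2 ⇒ r4c3=2.
Step 7. [r4c4∈{4}] r4c4 is down to just 4. So r4c4=4.
Step 8. [r1c2∈{1}] nothing but 1 survives at r1c2 ⇒ r1c2=1.
Step 9. [r3c2∈{2}] r3c2 has the single candidate 2 ⇒ r3c2=2.
Step 10. [r2c3∈{3}] r2c3 is down to just 3. So r2c3=3.

Answer: 3 1 4 2 / 2 4 3 1 / 4 2 1 3 / 1 3 2 4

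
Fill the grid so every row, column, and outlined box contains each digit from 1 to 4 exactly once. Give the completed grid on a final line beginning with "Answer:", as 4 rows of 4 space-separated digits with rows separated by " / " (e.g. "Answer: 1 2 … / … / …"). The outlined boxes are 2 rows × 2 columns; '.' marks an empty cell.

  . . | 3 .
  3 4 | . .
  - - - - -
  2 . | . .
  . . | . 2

Step 1. [r2c4∈{1}] r2c4's peers cover all but 1, so r2c4=1.
Step 2. [r3c4∈{3,4}] col 4 places 3 nowhere but r3c4, so r3c4=3.
Step 3. [r3c2∈{1}] r3c2 is down to just 1, so r3c2=1.
Step 4. [r4c1∈{4}] r4c1 has the single candidate 4. So r4c1=4.
Step 5. [r1c2∈{2}] r1c2's peers cover all but 2. So r1c2=2.
Step 6. [r2c3∈{2}] r2c3 is down to just 2. So r2c3=2.
Step 7. [r1c1∈{1}] r1c1 has the single candidate 1. So r1c1=1.
Step 8. [r4c2∈{3}] r4c2 is down to just 3 ⇒ r4c2=3.
Step 9. [r3c3∈{4}] only 4 remains possible at r3c3, so r3c3=4.
Step 10. [r1c4∈{4}] only 4 remains possible at r1c4, so r1c4=4.
Step 11. [r4c3∈{1}] r4c3 has the single candidate 1 ⇒ r4c3=1.

Answer: 1 2 3 4 / 3 4 2 1 / 2 1 4 3 / 4 3 1 2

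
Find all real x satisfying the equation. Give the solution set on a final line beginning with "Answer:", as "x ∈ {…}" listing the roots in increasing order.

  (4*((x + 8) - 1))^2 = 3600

Step 1. [(4*((x + 8) - 1))^2 = 3600] LHS squared, RHS 3600 ≥ 0: apply √ (±) ⇒ sqrt: 4*((x + 8) - 1) = 60 or -60.
Step 2. [4*((x + 8) - 1) = 60 or -60] 4 out front; divide by 4 ⇒ div: (x + 8) - 1 = 15 or -15.
Step 3. [(x + 8) - 1 = 15 or -15] add 1: x sits inside (… - 1). So sub: x + 8 = 16 or -14.
Step 4. [x + 8 = 16 or -14] +8 is outermost — subtract 8 both sides ⇒ sub: x = 8 or -22.

Answer: x ∈ {-22, 8}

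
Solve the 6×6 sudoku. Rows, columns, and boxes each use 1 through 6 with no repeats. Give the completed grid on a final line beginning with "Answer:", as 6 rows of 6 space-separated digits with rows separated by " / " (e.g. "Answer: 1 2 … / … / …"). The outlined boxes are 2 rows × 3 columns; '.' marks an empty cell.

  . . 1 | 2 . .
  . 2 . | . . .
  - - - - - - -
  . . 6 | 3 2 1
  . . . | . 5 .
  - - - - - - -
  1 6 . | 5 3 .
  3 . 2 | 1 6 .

Step 1. [r2c3∈{3,4,5}] in col 3, 5 fits only at r2c3, so r2c3=5.
Step 2. [r1c5∈{4}] r1c5 has the single candidate 4. So r1c5=4.
Step 3. [r4c4∈{4,6}] col 4 places 4 nowhere but r4c4. So r4c4=4.
Step 4. [r2c4∈{6}] r2c4 has the single candidate 6 ⇒ r2c4=6.
Step 5. [r6c2∈{4,5}] in row 6, 5 fits only at r6c2 ⇒ r6c2=5.
Step 6. [r1c2∈{3}] r1c2's peers cover all but 3 ⇒ r1c2=3.
Step 7. [r5c6∈{2,4}] in row 5, 2 fits only at r5c6, so r5c6=2.
Step 8. [r3c1∈{4,5}] r3c1 is the only open cell in row 3 admitting 5. So r3c1=5.
Step 9. [r4c1∈{2}] only 2 remains possible at r4c1 ⇒ r4c1=2.
Step 10. [r4c6∈{6}] r4c6 is down to just 6. So r4c6=6.
Step 11. [r3c2∈{4}] r3c2 has the single candidate 4. So r3c2=4.
Step 12. [r4c2∈{1}] r4c2 is down to just 1. So r4c2=1.
Step 13. [r6c6∈{4}] r6c6's peers cover all but 4, so r6c6=4.
Step 14. [r5c3∈{4}] r5c3 has the single candidate 4 ⇒ r5c3=4.
Step 15. [r1c6∈{5}] nothing but 5 survives at r1c6, so r1c6=5.
Step 16. [r2c1∈{4}] r2c1 has the single candidate 4 ⇒ r2c1=4.
Step 17. [r1c1∈{6}] r1c1 has the single candidate 6. So r1c1=6.
Step 18. [r4c3∈{3}] r4c3's peers cover all but 3, so r4c3=3.
Step 19. [r2c5∈{1}] r2c5 is down to just 1, so r2c5=1.
Step 20. [r2c6∈{3}] r2c6's peers cover all but 3, so r2c6=3.

Answer: 6 3 1 2 4 5 / 4 2 5 6 1 3 / 5 4 6 3 2 1 / 2 1 3 4 5 6 / 1 6 4 5 3 2 / 3 5 2 1 6 4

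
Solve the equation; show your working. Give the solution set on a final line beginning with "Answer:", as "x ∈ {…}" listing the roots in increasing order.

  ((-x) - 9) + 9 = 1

Step 1. [((-x) - 9) + 9 = 1] the outer +9 inverts by subtracting 9, so sub: (-x) - 9 = -8.
Step 2. [(-x) - 9 = -8] peel the -9: add 9 from each side. So sub: -x = 1.
Step 3. [-x = 1] flip signs both sides. So neg: x = -1.

Answer: x ∈ {-1}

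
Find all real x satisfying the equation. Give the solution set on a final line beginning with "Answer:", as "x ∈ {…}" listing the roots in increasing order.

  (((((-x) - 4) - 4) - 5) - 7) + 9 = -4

Step 1. [(((((-x) - 4) - 4) - 5) - 7) + 9 = -4] peel the +9: subtract 9 from each side. So sub: ((((-x) - 4) - 4) - 5) - 7 = -13.
Step 2. [((((-x) - 4) - 4) - 5) - 7 = -13] the outer -7 inverts by adding 7, so sub: (((-x) - 4) - 4) - 5 = -6.
Step 3. [(((-x) - 4) - 4) - 5 = -6] 5 comes off first (add 5) ⇒ sub: ((-x) - 4) - 4 = -1.
Step 4. [((-x) - 4) - 4 = -1] -4 is outermost — add 4 both sides, so sub: (-x) - 4 = 3.
Step 5. [(-x) - 4 = 3] the outer -4 inverts by adding 4, so sub: -x = 7.
Step 6. [-x = 7] leading − — multiply by −1 ⇒ neg: x = -7.

Answer: x ∈ {-7}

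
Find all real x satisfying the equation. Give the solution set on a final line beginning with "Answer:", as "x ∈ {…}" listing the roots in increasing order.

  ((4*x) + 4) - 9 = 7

Step 1. [((4*x) + 4) - 9 = 7] -9 is outermost — add 9 both sides ⇒ sub: (4*x) + 4 = 16.
Step 2. [(4*x) + 4 = 16] 4 | LHS and 4 | 16: pull 4 out, so factor: x + 1 = 4.
Step 3. [x + 1 = 4] subtract 1: x sits inside (… + 1) ⇒ sub: x = 3.

Answer: x ∈ {3}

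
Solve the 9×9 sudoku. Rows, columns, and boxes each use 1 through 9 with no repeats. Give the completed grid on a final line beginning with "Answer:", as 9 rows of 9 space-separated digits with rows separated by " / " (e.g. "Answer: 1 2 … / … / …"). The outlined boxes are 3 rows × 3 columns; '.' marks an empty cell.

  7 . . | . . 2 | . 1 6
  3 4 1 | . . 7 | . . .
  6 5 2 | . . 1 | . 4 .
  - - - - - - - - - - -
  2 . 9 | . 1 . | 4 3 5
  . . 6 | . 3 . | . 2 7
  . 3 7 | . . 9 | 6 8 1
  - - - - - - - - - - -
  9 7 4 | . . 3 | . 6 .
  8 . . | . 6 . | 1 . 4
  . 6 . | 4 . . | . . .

Step 1. [r8c6∈{5}] nothing but 5 survives at r8c6, so r8c6=5.
Step 2. [r9c6∈{8}] r9c6's peers cover all but 8, so r9c6=8.
Step 3. [r7c7∈{2,5,8}] across row 7, 5 lands solely at r7c7 ⇒ r7c7=5.
Step 4. [r9c5∈{2,7,9}] in col 5, 7 fits only at r9c5. So r9c5=7.
Step 5. [r8c4∈{2,9}] across box 8, 9 lands solely at r8c4. So r8c4=9.
Step 6. [r5c7∈{9}] nothing but 9 survives at r5c7, so r5c7=9.
Step 7. [r1c5∈{4,5,8,9}] in row 1, 4 fits only at r1c5. So r1c5=4.
Step 8. [r1c4∈{3,5,8}] across row 1, 5 lands solely at r1c4 ⇒ r1c4=5.
Step 9. [r5c1∈{1,4,5}] r5c1 is the only open cell in row 5 admitting 5 ⇒ r5c1=5.
Step 10. [r5c4∈{8}] r5c4 is down to just 8, so r5c4=8.
Step 11. [r1c7∈{3,8}] in row 1, 3 fits only at r1c7. So r1c7=3.
Step 12. [r7c5∈{2}] r7c5's peers cover all but 2, so r7c5=2.
Step 13. [r9c9∈{2,3,9}] across col 9, 3 lands solely at r9c9. So r9c9=3.
Step 14. [r2c9∈{2,8,9}] across col 9, 2 lands solely at r2c9. So r2c9=2.
Step 15. [r2c7∈{8}] r2c7 has the single candidate 8, so r2c7=8.
Step 16. [r3c9∈{9}] r3c9 has the single candidate 9. So r3c9=9.
Step 17. [r4c4∈{6,7}] r4c4 is the only open cell in row 4 admitting 7, so r4c4=7.
Step 18. [r4c2∈{8}] nothing but 8 survives at r4c2. So r4c2=8.
Step 19. [r6c1∈{4}] r6c1's peers cover all but 4 ⇒ r6c1=4.
Step 20. [r7c4∈{1}] only 1 remains possible at r7c4 ⇒ r7c4=1.
Step 21. [r2c8∈{5}] r2c8's peers cover all but 5 ⇒ r2c8=5.
Step 22. [r8c2∈{2}] only 2 remains possible at r8c2, so r8c2=2.
Step 23. [r7c9∈{8}] r7c9 is down to just 8 ⇒ r7c9=8.
Step 24. [r2c4∈{6}] only 6 remains possible at r2c4 ⇒ r2c4=6.
Step 25. [r4c6∈{6}] r4c6's peers cover all but 6 ⇒ r4c6=6.
Step 26. [r5c6∈{4}] r5c6 has the single candidate 4, so r5c6=4.
Step 27. [r3c4∈{3}] r3c4 has the single candidate 3, so r3c4=3.
Step 28. [r3c7∈{7}] r3c7 is down to just 7, so r3c7=7.
Step 29. [r1c3∈{8}] r1c3 has the single candidate 8, so r1c3=8.
Step 30. [r8c8∈{7}] nothing but 7 survives at r8c8 ⇒ r8c8=7.
Step 31. [r5c2∈{1}] only 1 remains possible at r5c2, so r5c2=1.
Step 32. [r6c4∈{2}] only 2 remains possible at r6c4 ⇒ r6c4=2.
Step 33. [r6c5∈{5}] r6c5's peers cover all but 5 ⇒ r6c5=5.
Step 34. [r9c1∈{1}] nothing but 1 survives at r9c1 ⇒ r9c1=1.
Step 35. [r9c3∈{5}] r9c3 is down to just 5. So r9c3=5.
Step 36. [r8c3∈{3}] r8c3's peers cover all but 3. So r8c3=3.
Step 37. [r1c2∈{9}] nothing but 9 survives at r1c2 ⇒ r1c2=9.
Step 38. [r9c8∈{9}] only 9 remains possible at r9c8, so r9c8=9.
Step 39. [r9c7∈{2}] r9c7's peers cover all but 2, so r9c7=2.
Step 40. [r3c5∈{8}] nothing but 8 survives at r3c5 ⇒ r3c5=8.
Step 41. [r2c5∈{9}] nothing but 9 survives at r2c5. So r2c5=9.

Answer: 7 9 8 5 4 2 3 1 6 / 3 4 1 6 9 7 8 5 2 / 6 5 2 3 8 1 7 4 9 / 2 8 9 7 1 6 4 3 5 / 5 1 6 8 3 4 9 2 7 / 4 3 7 2 5 9 6 8 1 / 9 7 4 1 2 3 5 6 8 / 8 2 3 9 6 5 1 7 4 / 1 6 5 4 7 8 2 9 3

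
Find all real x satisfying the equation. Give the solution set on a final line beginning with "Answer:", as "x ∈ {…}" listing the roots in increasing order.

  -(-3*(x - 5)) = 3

Step 1. [-(-3*(x - 5)) = 3] flip signs both sides, so neg: -3*(x - 5) = -3.
Step 2. [-3*(x - 5) = -3] leading coefficient -3: divide by -3, so div: x - 5 = 1.
Step 3. [x - 5 = 1] the outer -5 inverts by adding 5, so sub: x = 6.

Answer: x ∈ {6}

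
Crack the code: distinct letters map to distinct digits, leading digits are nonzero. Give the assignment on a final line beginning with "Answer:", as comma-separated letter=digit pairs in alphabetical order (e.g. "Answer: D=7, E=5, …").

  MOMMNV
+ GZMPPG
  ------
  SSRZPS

Step 1. [col 1: V + G ≡ S (mod 10)] several values work for V in column 1 (V + G ≡ S (mod 10), carry-in 0); try V=5. So V=5.
Step 2. [col 1: V + G ≡ S (mod 10)] no forcing yet in column 1 (carry-in 0); S=6 is free and consistent — try it ⇒ S=6.
Step 3. [col 1: V + G ≡ S (mod 10)] in column 1 we have V+G≡S with carry-in 0; given V=5, S=6 and digits 5,6 already taken and all letters distinct, that pins G to 1 ⇒ G=1.
Step 4. [col 2: N + P ≡ P (mod 10)] column 2: given nothing yet, carry-in 0, and digits 1,5,6 already taken and all letters distinct, N+P≡P (mod 10) forces N=0. So N=0.
Step 5. [col 2: N + P ≡ P (mod 10)] P=3 is one option consistent with column 2 (N + P ≡ P (mod 10), carry-in 0) — take it. So P=3.
Step 6. [col 3: M + P ≡ Z (mod 10)] Z=7 is one option consistent with column 3 (M + P ≡ Z (mod 10), carry-in 0) — take it. So Z=7.
Step 7. [col 3: M + P ≡ Z (mod 10)] in column 3 we have M+P≡Z with carry-in 0; given P=3, Z=7 and digits 0,1,3,5,6,7 already taken and all letters distinct, that pins M to 4. So M=4.
Step 8. [col 4: M + M ≡ R (mod 10)] column 4: given M=4, carry-in 0, and digits 0,1,3,4,5,6,7 already taken and all letters distinct, M+M≡R (mod 10) forces R=8. So R=8.
Step 9. [col 5: O + Z ≡ S (mod 10)] from column 5 (Z=7, S=6, carry-in 0, digits 0,1,3,4,5,6,7,8 already taken and all letters distinct): O must equal 9 ⇒ O=9.

Answer: G=1, M=4, N=0, O=9, P=3, R=8, S=6, V=5, Z=7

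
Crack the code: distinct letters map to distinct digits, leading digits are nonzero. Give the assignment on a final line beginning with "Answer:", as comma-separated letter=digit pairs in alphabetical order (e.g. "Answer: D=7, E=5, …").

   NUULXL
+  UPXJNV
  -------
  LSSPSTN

Step 1. [col 1: L + V ≡ N (mod 10)] column 1 (L + V ≡ N (mod 10), carry-in 0) doesn't pin V yet; pick V=7 and continue. So V=7.
Step 2. [col 1: L + V ≡ N (mod 10)] column 1 (L + V ≡ N (mod 10), carry-in 0) doesn't pin N yet; pick N=8 and continue ⇒ N=8.
Step 3. [col 1: L + V ≡ N (mod 10)] in column 1 we have L+V≡N with carry-in 0; given V=7, N=8 and digits 7,8 already taken and all letters distinct, that pins L to 1, so L=1.
Step 4. [col 2: X + N ≡ T (mod 10)] T=4 is one option consistent with column 2 (X + N ≡ T (mod 10), carry-in 0) — take it, so T=4.
Step 5. [col 2: X + N ≡ T (mod 10)] column 2 reads X+N+carry(0)=T with N=8, T=4; with digits 1,4,7,8 already taken and all letters distinct, the only value for X is 6 ⇒ X=6.
Step 6. [col 3: L + J ≡ S (mod 10)] several values work for J in column 3 (L + J ≡ S (mod 10), carry-in 1); try J=0 ⇒ J=0.
Step 7. [col 3: L + J ≡ S (mod 10)] column 3: given L=1, J=0, carry-in 1, and digits 0,1,4,6,7,8 already taken and all letters distinct, L+J≡S (mod 10) forces S=2 ⇒ S=2.
Step 8. [col 4: U + X ≡ P (mod 10)] U=3 is one option consistent with column 4 (U + X ≡ P (mod 10), carry-in 0) — take it ⇒ U=3.
Step 9. [col 4: U + X ≡ P (mod 10)] column 4: given U=3, X=6, carry-in 0, and digits 0,1,2,3,4,6,7,8 already taken and all letters distinct, U+X≡P (mod 10) forces P=9 ⇒ P=9.

Answer: J=0, L=1, N=8, P=9, S=2, T=4, U=3, V=7, X=6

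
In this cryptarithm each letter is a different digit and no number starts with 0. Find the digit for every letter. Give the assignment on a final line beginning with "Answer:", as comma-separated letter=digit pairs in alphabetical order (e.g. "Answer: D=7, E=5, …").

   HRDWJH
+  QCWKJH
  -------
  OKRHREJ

Step 1. [O] O is the leading digit of a 7-digit sum of two 6-digit numbers; the final carry is exactly 1 ⇒ O=1.
Step 2. [col 1: H + H ≡ J (mod 10)] several values work for J in column 1 (H + H ≡ J (mod 10), carry-in 0); try J=4. So J=4.
Step 3. [col 1: H + H ≡ J (mod 10)] column 1 (H + H ≡ J (mod 10), carry-in 0) doesn't pin H yet; pick H=7 and continue ⇒ H=7.
Step 4. [col 2: J + J ≡ E (mod 10)] in column 2 we have J+J≡E with carry-in 1; given J=4 and digits 1,4,7 already taken and all letters distinct, that pins E to 9. So E=9.
Step 5. [col 3: W + K ≡ R (mod 10)] several values work for W in column 3 (W + K ≡ R (mod 10), carry-in 0); try W=5. So W=5.
Step 6. [col 3: W + K ≡ R (mod 10)] R=8 is one option consistent with column 3 (W + K ≡ R (mod 10), carry-in 0) — take it. So R=8.
Step 7. [col 3: W + K ≡ R (mod 10)] column 3: given W=5, R=8, carry-in 0, and digits 1,4,5,7,8,9 already taken and all letters distinct, W+K≡R (mod 10) forces K=3, so K=3.
Step 8. [col 4: D + W ≡ H (mod 10)] column 4: given W=5, H=7, carry-in 0, and digits 1,3,4,5,7,8,9 already taken and all letters distinct, D+W≡H (mod 10) forces D=2, so D=2.
Step 9. [col 5: R + C ≡ R (mod 10)] column 5 reads R+C+carry(0)=R with R=8; with digits 1,2,3,4,5,7,8,9 already taken and all letters distinct, the only value for C is 0, so C=0.
Step 10. [col 6: H + Q ≡ K (mod 10)] in column 6 we have H+Q≡K with carry-in 0; given H=7, K=3 and digits 0,1,2,3,4,5,7,8,9 already taken and all letters distinct, that pins Q to 6, so Q=6.

Answer: C=0, D=2, E=9, H=7, J=4, K=3, O=1, Q=6, R=8, W=5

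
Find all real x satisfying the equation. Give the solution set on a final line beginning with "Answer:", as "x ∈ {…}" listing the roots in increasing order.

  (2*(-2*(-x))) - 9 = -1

Step 1. [(2*(-2*(-x))) - 9 = -1] 9 comes off first (add 9). So sub: 2*(-2*(-x)) = 8.
Step 2. [2*(-2*(-x)) = 8] LHS = 2·(…); ÷2 both sides, so div: -2*(-x) = 4.
Step 3. [-2*(-x) = 4] leading coefficient -2: divide by -2. So div: -x = -2.
Step 4. [-x = -2] flip signs both sides. So neg: x = 2.

Answer: x ∈ {2}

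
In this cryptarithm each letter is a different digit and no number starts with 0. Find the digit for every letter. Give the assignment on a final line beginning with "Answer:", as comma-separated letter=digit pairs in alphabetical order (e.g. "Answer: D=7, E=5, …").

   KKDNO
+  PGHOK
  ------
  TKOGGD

Step 1. [col 1: O + K ≡ D (mod 10)] several values work for D in column 1 (O + K ≡ D (mod 10), carry-in 0); try D=8. So D=8.
Step 2. [col 1: O + K ≡ D (mod 10)] K=6 is one option consistent with column 1 (O + K ≡ D (mod 10), carry-in 0) — take it ⇒ K=6.
Step 3. [T] the sum has 6 digits but both addends have 5; that extra leading digit T is the final carry, namely 1, so T=1.
Step 4. [col 1: O + K ≡ D (mod 10)] column 1 reads O+K+carry(0)=D with K=6, D=8; with digits 1,6,8 already taken and all letters distinct, the only value for O is 2. So O=2.
Step 5. [col 2: N + O ≡ G (mod 10)] column 2 (N + O ≡ G (mod 10), carry-in 0) doesn't pin G yet; pick G=5 and continue, so G=5.
Step 6. [col 2: N + O ≡ G (mod 10)] in column 2 we have N+O≡G with carry-in 0; given O=2, G=5 and digits 1,2,5,6,8 already taken and all letters distinct, that pins N to 3, so N=3.
Step 7. [col 3: D + H ≡ G (mod 10)] column 3 reads D+H+carry(0)=G with D=8, G=5; with digits 1,2,3,5,6,8 already taken and all letters distinct, the only value for H is 7, so H=7.
Step 8. [col 5: K + P ≡ K (mod 10)] from column 5 (K=6, carry-in 1, digits 1,2,3,5,6,7,8 already taken and all letters distinct): P must equal 9 ⇒ P=9.

Answer: D=8, G=5, H=7, K=6, N=3, O=2, P=9, T=1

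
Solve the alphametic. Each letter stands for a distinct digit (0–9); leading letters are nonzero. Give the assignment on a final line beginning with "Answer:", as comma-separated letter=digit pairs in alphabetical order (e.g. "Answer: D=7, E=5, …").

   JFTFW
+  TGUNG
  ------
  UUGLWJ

Step 1. [col 1: W + G ≡ J (mod 10)] several values work for J in column 1 (W + G ≡ J (mod 10), carry-in 0); try J=3. So J=3.
Step 2. [U] U is the leading digit of a 6-digit sum of two 5-digit numbers; the final carry is exactly 1 ⇒ U=1.
Step 3. [col 1: W + G ≡ J (mod 10)] no forcing yet in column 1 (carry-in 0); G=7 is free and consistent — try it, so G=7.
Step 4. [col 1: W + G ≡ J (mod 10)] in column 1 we have W+G≡J with carry-in 0; given G=7, J=3 and digits 1,3,7 already taken and all letters distinct, that pins W to 6. So W=6.
Step 5. [col 2: F + N ≡ W (mod 10)] column 2 (F + N ≡ W (mod 10), carry-in 1) doesn't pin F yet; pick F=0 and continue. So F=0.
Step 6. [col 2: F + N ≡ W (mod 10)] in column 2 we have F+N≡W with carry-in 1; given F=0, W=6 and digits 0,1,3,6,7 already taken and all letters distinct, that pins N to 5. So N=5.
Step 7. [col 3: T + U ≡ L (mod 10)] from column 3 (U=1, carry-in 0, digits 0,1,3,5,6,7 already taken and all letters distinct): T must equal 8. So T=8.
Step 8. [col 3: T + U ≡ L (mod 10)] column 3 reads T+U+carry(0)=L with T=8, U=1; with digits 0,1,3,5,6,7,8 already taken and all letters distinct, the only value for L is 9, so L=9.

Answer: F=0, G=7, J=3, L=9, N=5, T=8, U=1, W=6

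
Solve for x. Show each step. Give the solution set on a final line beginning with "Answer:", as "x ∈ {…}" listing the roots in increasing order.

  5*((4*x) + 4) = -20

Step 1. [5*((4*x) + 4) = -20] divide by the outer 5. So div: (4*x) + 4 = -4.
Step 2. [(4*x) + 4 = -4] 4 | LHS and 4 | -4: pull 4 out ⇒ factor: x + 1 = -1.
Step 3. [x + 1 = -1] +1 is outermost — subtract 1 both sides, so sub: x = -2.

Answer: x ∈ {-2}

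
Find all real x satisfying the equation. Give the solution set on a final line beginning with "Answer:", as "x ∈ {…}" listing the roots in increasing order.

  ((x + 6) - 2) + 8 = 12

Step 1. [((x + 6) - 2) + 8 = 12] peel the +8: subtract 8 from each side ⇒ sub: (x + 6) - 2 = 4.
Step 2. [(x + 6) - 2 = 4] add 2: x sits inside (… - 2) ⇒ sub: x + 6 = 6.
Step 3. [x + 6 = 6] subtract 6: x sits inside (… + 6). So sub: x = 0.

Answer: x ∈ {0}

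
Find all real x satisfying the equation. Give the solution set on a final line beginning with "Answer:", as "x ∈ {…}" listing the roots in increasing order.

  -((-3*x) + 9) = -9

Step 1. [-((-3*x) + 9) = -9] leading − — multiply by −1, so neg: (-3*x) + 9 = 9.
Step 2. [(-3*x) + 9 = 9] -3 divides every term; factor it out, so factor: x - 3 = -3.
Step 3. [x - 3 = -3] peel the -3: add 3 from each side, so sub: x = 0.

Answer: x ∈ {0}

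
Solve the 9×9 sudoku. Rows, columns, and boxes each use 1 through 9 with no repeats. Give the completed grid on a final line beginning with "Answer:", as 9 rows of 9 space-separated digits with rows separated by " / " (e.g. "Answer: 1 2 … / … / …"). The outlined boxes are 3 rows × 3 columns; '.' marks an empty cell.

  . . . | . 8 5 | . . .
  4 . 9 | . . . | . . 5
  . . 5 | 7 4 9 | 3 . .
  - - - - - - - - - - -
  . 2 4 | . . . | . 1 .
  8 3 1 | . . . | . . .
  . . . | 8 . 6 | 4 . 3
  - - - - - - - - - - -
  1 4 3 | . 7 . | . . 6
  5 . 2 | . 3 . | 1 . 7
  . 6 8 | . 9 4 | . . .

Step 1. [r9c9∈{2}] r9c9 is down to just 2, so r9c9=2.
Step 2. [r5c9∈{9}] r5c9's peers cover all but 9. So r5c9=9.
Step 3. [r9c7∈{5}] r9c7 has the single candidate 5 ⇒ r9c7=5.
Step 4. [r2c6∈{1,2,3}] 1 has one home in col 6: r2c6. So r2c6=1.
Step 5. [r1c3∈{6,7}] col 3 places 6 nowhere but r1c3 ⇒ r1c3=6.
Step 6. [r3c8∈{2,6,8}] across row 3, 6 lands solely at r3c8 ⇒ r3c8=6.
Step 7. [r2c4∈{2,3,6}] r2c4 is the only open cell in row 2 admitting 3, so r2c4=3.
Step 8. [r1c4∈{2}] r1c4 has the single candidate 2, so r1c4=2.
Step 9. [r6c2∈{5,7,9}] in col 2, 5 fits only at r6c2 ⇒ r6c2=5.
Step 10. [r5c8∈{2,5,7}] col 8 places 5 nowhere but r5c8, so r5c8=5.
Step 11. [r5c7∈{2,6,7}] 6 has one home in row 5: r5c7, so r5c7=6.
Step 12. [r2c7∈{2,7,8}] across col 7, 2 lands solely at r2c7 ⇒ r2c7=2.
Step 13. [r8c8∈{4,8,9}] in row 8, 4 fits only at r8c8, so r8c8=4.
Step 14. [r6c3∈{7}] only 7 remains possible at r6c3 ⇒ r6c3=7.
Step 15. [r4c7∈{7,8}] r4c7 is the only open cell in box 6 admitting 7, so r4c7=7.
Step 16. [r7c7∈{8,9}] 8 has one home in col 7: r7c7, so r7c7=8.
Step 17. [r2c8∈{7,8}] 8 has one home in col 8: r2c8, so r2c8=8.
Step 18. [r1c8∈{7,9}] r1c8 is the only open cell in col 8 admitting 7, so r1c8=7.
Step 19. [r1c2∈{1}] r1c2's peers cover all but 1 ⇒ r1c2=1.
Step 20. [r5c5∈{2}] r5c5's peers cover all but 2 ⇒ r5c5=2.
Step 21. [r4c4∈{5,9}] r4c4 is the only open cell in col 4 admitting 9, so r4c4=9.
Step 22. [r6c1∈{9}] r6c1 has the single candidate 9 ⇒ r6c1=9.
Step 23. [r4c1∈{6}] nothing but 6 survives at r4c1 ⇒ r4c1=6.
Step 24. [r5c6∈{7}] r5c6's peers cover all but 7, so r5c6=7.
Step 25. [r8c6∈{8}] only 8 remains possible at r8c6, so r8c6=8.
Step 26. [r8c4∈{6}] r8c4's peers cover all but 6, so r8c4=6.
Step 27. [r1c9∈{4}] only 4 remains possible at r1c9, so r1c9=4.
Step 28. [r4c9∈{8}] nothing but 8 survives at r4c9 ⇒ r4c9=8.
Step 29. [r9c8∈{3}] nothing but 3 survives at r9c8, so r9c8=3.
Step 30. [r3c2∈{8}] r3c2 has the single candidate 8 ⇒ r3c2=8.
Step 31. [r4c6∈{3}] r4c6 is down to just 3. So r4c6=3.
Step 32. [r1c1∈{3}] r1c1's peers cover all but 3 ⇒ r1c1=3.
Step 33. [r5c4∈{4}] nothing but 4 survives at r5c4, so r5c4=4.
Step 34. [r2c2∈{7}] nothing but 7 survives at r2c2. So r2c2=7.
Step 35. [r3c1∈{2}] r3c1's peers cover all but 2 ⇒ r3c1=2.
Step 36. [r1c7∈{9}] nothing but 9 survives at r1c7, so r1c7=9.
Step 37. [r7c8∈{9}] nothing but 9 survives at r7c8. So r7c8=9.
Step 38. [r6c5∈{1}] only 1 remains possible at r6c5. So r6c5=1.
Step 39. [r6c8∈{2}] r6c8 has the single candidate 2. So r6c8=2.
Step 40. [r8c2∈{9}] nothing but 9 survives at r8c2 ⇒ r8c2=9.
Step 41. [r7c6∈{2}] r7c6 has the single candidate 2, so r7c6=2.
Step 42. [r3c9∈{1}] nothing but 1 survives at r3c9. So r3c9=1.
Step 43. [r4c5∈{5}] r4c5's peers cover all but 5 ⇒ r4c5=5.
Step 44. [r2c5∈{6}] r2c5 has the single candidate 6, so r2c5=6.
Step 45. [r9c4∈{1}] nothing but 1 survives at r9c4, so r9c4=1.
Step 46. [r9c1∈{7}] r9c1 has the single candidate 7, so r9c1=7.
Step 47. [r7c4∈{5}] nothing but 5 survives at r7c4, so r7c4=5.

Answer: 3 1 6 2 8 5 9 7 4 / 4 7 9 3 6 1 2 8 5 / 2 8 5 7 4 9 3 6 1 / 6 2 4 9 5 3 7 1 8 / 8 3 1 4 2 7 6 5 9 / 9 5 7 8 1 6 4 2 3 / 1 4 3 5 7 2 8 9 6 / 5 9 2 6 3 8 1 4 7 / 7 6 8 1 9 4 5 3 2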